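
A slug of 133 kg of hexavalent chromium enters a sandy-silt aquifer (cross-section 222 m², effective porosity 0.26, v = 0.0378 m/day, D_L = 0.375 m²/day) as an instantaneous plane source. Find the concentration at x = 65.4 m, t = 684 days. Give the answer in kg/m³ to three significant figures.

For an instantaneous plane source, C(x,t) = M/(n_e·A·√(4πDt)) · exp(−(x−vt)²/(4Dt)), with n_e·A the pore (flow) area.
Plume center vt = 0.0378 × 684 = 25.8552 m, so the well at 65.4 m is 39.5448 m downgradient of the peak.
√(4πDt) = 56.77 m, giving peak height M/(n_e·A·√(4πDt)) = 133/(0.26 × 222 × 56.77) = 0.04059 kg/m³.
(x−vt)²/(4Dt) = (39.5448)²/(4 × 0.375 × 684) = 1.524; exp(−1.524) = 0.2178.
C = 0.04059 × 0.2178 = 0.00884 kg/m³.

0.00884 kg/m³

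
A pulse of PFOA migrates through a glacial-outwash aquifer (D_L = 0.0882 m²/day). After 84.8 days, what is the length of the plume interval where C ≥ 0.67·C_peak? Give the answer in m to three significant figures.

6.92 m

The plume is Gaussian with σ = √(2Dt) = √(2 × 0.0882 × 84.8) = 3.868 m.
C/C_peak = exp(−Δx²/(2σ²)) = 0.67 ⇒ Δx = σ·√(−2 ln 0.67) = 3.868 × 0.8950 = 3.462 m.
Width = 2Δx = 6.92 m.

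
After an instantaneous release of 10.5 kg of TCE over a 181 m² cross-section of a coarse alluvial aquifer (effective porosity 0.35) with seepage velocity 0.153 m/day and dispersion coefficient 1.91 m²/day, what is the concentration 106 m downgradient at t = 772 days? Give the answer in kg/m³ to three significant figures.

For an instantaneous plane source, C(x,t) = M/(n_e·A·√(4πDt)) · exp(−(x−vt)²/(4Dt)), with n_e·A the pore (flow) area.
Plume center vt = 0.153 × 772 = 118.116 m, so the well at 106 m is 12.116 m upgradient of the peak.
√(4πDt) = 136.1 m, giving peak height M/(n_e·A·√(4πDt)) = 10.5/(0.35 × 181 × 136.1) = 0.001218 kg/m³.
(x−vt)²/(4Dt) = (-12.116)²/(4 × 1.91 × 772) = 0.02489; exp(−0.02489) = 0.9754.
C = 0.001218 × 0.9754 = 0.00119 kg/m³.

0.00119 kg/m³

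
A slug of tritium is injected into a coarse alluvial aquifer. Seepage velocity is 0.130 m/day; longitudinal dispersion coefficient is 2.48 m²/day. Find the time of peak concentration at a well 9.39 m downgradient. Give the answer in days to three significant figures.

16.8 days

For the 1D instantaneous-source solution, setting ∂C/∂t = 0 at fixed x gives v²t² + 2Dt − x² = 0, so t = (√(D² + v²x²) − D)/v².
√(D² + v²x²) = √(2.48² + 0.130² × 9.39²) = 2.764; v² = 0.0169.
t = (2.764 − 2.48)/0.0169 = 16.8 days (vs. the pure-advection estimate x/v = 72.2 d).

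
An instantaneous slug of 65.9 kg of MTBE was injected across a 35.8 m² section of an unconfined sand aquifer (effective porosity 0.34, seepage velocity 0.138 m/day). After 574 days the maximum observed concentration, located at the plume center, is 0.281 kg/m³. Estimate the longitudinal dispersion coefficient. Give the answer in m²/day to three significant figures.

At the plume center C_max = M/(n_e·A·√(4πDt)), so D = M²/(4πt·(n_e·A·C_max)²).
n_e·A·C_max = 0.34 × 35.8 × 0.281 = 3.420 kg/m.
D = 65.9²/(4π × 574 × 3.420²) = 0.0515 m²/day.

0.0515 m²/day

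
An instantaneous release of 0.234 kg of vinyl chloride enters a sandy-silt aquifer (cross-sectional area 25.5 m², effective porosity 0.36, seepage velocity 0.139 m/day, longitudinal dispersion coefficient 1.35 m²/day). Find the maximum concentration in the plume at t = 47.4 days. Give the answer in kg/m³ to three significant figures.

The peak of an instantaneous 1D plume sits at x = vt; there the Gaussian factor is 1 and C_max = M/(n_e·A·√(4πDt)), where n_e·A is the pore area the mass is dissolved in.
√(4πDt) = √(4π × 1.35 × 47.4) = 28.36 m, so C_max = 0.234/(0.36 × 25.5 × 28.36) = 0.000899 kg/m³.

0.000899 kg/m³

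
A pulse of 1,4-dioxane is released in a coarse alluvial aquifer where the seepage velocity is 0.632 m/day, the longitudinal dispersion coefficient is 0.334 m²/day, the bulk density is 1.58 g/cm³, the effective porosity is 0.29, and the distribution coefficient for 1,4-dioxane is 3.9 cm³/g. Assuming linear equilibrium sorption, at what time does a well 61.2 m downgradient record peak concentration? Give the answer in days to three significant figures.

2140 days

Retardation factor R = 1 + ρ_b·K_d/n = 1 + 1.58 × 3.9/0.29 = 22.25.
Sorption retards both mechanisms: v_R = v/R = 0.02840 m/day, D_R = D/R = 0.01501 m²/day.
Peak time from v_R²t² + 2D_R t − x² = 0: t = (√(D_R² + v_R²x²) − D_R)/v_R².
√(D_R² + v_R²x²) = √(0.01501² + 0.02840² × 61.2²) = 1.738; v_R² = 0.0008066.
t = (1.738 − 0.01501)/0.0008066 = 2140 days.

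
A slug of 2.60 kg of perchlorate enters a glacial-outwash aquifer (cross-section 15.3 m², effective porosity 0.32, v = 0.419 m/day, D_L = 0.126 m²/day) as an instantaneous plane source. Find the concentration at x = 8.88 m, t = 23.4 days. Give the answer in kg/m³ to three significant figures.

0.0811 kg/m³

For an instantaneous plane source, C(x,t) = M/(n_e·A·√(4πDt)) · exp(−(x−vt)²/(4Dt)), with n_e·A the pore (flow) area.
Plume center vt = 0.419 × 23.4 = 9.8046 m, so the well at 8.88 m is 0.9246 m upgradient of the peak.
√(4πDt) = 6.087 m, giving peak height M/(n_e·A·√(4πDt)) = 2.60/(0.32 × 15.3 × 6.087) = 0.08724 kg/m³.
(x−vt)²/(4Dt) = (-0.9246)²/(4 × 0.126 × 23.4) = 0.07249; exp(−0.07249) = 0.9301.
C = 0.08724 × 0.9301 = 0.0811 kg/m³.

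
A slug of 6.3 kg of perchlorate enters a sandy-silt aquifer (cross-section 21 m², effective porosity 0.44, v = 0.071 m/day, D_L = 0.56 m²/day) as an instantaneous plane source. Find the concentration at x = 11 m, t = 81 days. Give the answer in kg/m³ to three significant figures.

0.0245 kg/m³

For an instantaneous plane source, C(x,t) = M/(n_e·A·√(4πDt)) · exp(−(x−vt)²/(4Dt)), with n_e·A the pore (flow) area.
Plume center vt = 0.071 × 81 = 5.751 m, so the well at 11 m is 5.249 m downgradient of the peak.
√(4πDt) = 23.87 m, giving peak height M/(n_e·A·√(4πDt)) = 6.3/(0.44 × 21 × 23.87) = 0.02856 kg/m³.
(x−vt)²/(4Dt) = (5.249)²/(4 × 0.56 × 81) = 0.1519; exp(−0.1519) = 0.8591.
C = 0.02856 × 0.8591 = 0.0245 kg/m³.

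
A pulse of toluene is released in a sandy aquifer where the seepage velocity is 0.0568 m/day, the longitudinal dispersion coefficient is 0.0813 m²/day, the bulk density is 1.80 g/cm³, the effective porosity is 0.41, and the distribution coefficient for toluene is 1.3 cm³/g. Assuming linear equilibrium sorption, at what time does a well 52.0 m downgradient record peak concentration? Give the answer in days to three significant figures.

Retardation factor R = 1 + ρ_b·K_d/n = 1 + 1.80 × 1.3/0.41 = 6.707.
Sorption retards both mechanisms: v_R = v/R = 0.008469 m/day, D_R = D/R = 0.01212 m²/day.
Peak time from v_R²t² + 2D_R t − x² = 0: t = (√(D_R² + v_R²x²) − D_R)/v_R².
√(D_R² + v_R²x²) = √(0.01212² + 0.008469² × 52.0²) = 0.4406; v_R² = 7.172e-05.
t = (0.4406 − 0.01212)/7.172e-05 = 5970 days.

5970 days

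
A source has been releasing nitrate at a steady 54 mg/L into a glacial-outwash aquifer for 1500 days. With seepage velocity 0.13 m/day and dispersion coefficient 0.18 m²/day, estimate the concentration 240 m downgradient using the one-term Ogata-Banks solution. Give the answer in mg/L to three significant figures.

1.43 mg/L

For a continuous step input, C/C₀ ≈ ½·erfc((x−vt)/(2√(Dt))).
vt = 0.13 × 1500 = 195 m and 2√(Dt) = 2√(0.18 × 1500) = 32.86 m.
Argument (x−vt)/(2√(Dt)) = (240 − 195)/32.86 = 1.369; ½·erfc(1.369) = 0.02643.
C = 54 × 0.02643 = 1.43 mg/L.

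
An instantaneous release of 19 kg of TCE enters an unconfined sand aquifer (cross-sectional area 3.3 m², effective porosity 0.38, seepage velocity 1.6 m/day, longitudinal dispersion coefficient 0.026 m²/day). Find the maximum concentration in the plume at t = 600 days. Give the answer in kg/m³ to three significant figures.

The peak of an instantaneous 1D plume sits at x = vt; there the Gaussian factor is 1 and C_max = M/(n_e·A·√(4πDt)), where n_e·A is the pore area the mass is dissolved in.
√(4πDt) = √(4π × 0.026 × 600) = 14.00 m, so C_max = 19/(0.38 × 3.3 × 14.00) = 1.08 kg/m³.

1.08 kg/m³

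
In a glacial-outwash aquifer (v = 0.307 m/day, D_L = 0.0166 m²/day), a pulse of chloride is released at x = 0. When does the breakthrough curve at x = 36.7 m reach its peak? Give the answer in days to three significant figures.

119 days

For the 1D instantaneous-source solution, setting ∂C/∂t = 0 at fixed x gives v²t² + 2Dt − x² = 0, so t = (√(D² + v²x²) − D)/v².
√(D² + v²x²) = √(0.0166² + 0.307² × 36.7²) = 11.27; v² = 0.094249.
t = (11.27 − 0.0166)/0.094249 = 119 days (vs. the pure-advection estimate x/v = 120 d).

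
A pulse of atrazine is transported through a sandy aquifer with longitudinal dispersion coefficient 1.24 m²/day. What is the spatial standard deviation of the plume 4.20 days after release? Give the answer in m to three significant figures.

3.23 m

Dispersive spreading gives a Gaussian with σ² = 2Dt; advection only shifts the center.
σ = √(2 × 1.24 × 4.20) = 3.23 m.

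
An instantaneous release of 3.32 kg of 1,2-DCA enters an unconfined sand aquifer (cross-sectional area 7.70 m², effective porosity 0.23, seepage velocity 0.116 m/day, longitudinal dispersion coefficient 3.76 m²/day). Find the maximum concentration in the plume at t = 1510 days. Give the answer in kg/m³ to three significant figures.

0.00702 kg/m³

The peak of an instantaneous 1D plume sits at x = vt; there the Gaussian factor is 1 and C_max = M/(n_e·A·√(4πDt)), where n_e·A is the pore area the mass is dissolved in.
√(4πDt) = √(4π × 3.76 × 1510) = 267.1 m, so C_max = 3.32/(0.23 × 7.70 × 267.1) = 0.00702 kg/m³.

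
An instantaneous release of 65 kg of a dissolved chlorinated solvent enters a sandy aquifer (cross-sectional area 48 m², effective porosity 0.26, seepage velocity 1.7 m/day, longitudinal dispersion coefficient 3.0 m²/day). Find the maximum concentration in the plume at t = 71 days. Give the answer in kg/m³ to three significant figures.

0.101 kg/m³

The peak of an instantaneous 1D plume sits at x = vt; there the Gaussian factor is 1 and C_max = M/(n_e·A·√(4πDt)), where n_e·A is the pore area the mass is dissolved in.
√(4πDt) = √(4π × 3.0 × 71) = 51.74 m, so C_max = 65/(0.26 × 48 × 51.74) = 0.101 kg/m³.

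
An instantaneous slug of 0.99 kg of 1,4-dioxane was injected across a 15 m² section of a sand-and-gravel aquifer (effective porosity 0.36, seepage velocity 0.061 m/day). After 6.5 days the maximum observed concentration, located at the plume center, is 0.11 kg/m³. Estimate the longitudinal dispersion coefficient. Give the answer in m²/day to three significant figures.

At the plume center C_max = M/(n_e·A·√(4πDt)), so D = M²/(4πt·(n_e·A·C_max)²).
n_e·A·C_max = 0.36 × 15 × 0.11 = 0.5940 kg/m.
D = 0.99²/(4π × 6.5 × 0.5940²) = 0.0340 m²/day.

0.0340 m²/day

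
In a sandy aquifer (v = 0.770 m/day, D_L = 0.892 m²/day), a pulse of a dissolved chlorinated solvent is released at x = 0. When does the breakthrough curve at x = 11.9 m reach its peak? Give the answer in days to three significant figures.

14.0 days

For the 1D instantaneous-source solution, setting ∂C/∂t = 0 at fixed x gives v²t² + 2Dt − x² = 0, so t = (√(D² + v²x²) − D)/v².
√(D² + v²x²) = √(0.892² + 0.770² × 11.9²) = 9.206; v² = 0.5929.
t = (9.206 − 0.892)/0.5929 = 14.0 days (vs. the pure-advection estimate x/v = 15.5 d).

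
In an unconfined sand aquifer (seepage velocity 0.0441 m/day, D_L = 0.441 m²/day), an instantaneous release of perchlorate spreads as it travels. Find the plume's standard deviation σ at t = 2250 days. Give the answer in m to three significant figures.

Dispersive spreading gives a Gaussian with σ² = 2Dt; advection only shifts the center.
σ = √(2 × 0.441 × 2250) = 44.5 m.

44.5 m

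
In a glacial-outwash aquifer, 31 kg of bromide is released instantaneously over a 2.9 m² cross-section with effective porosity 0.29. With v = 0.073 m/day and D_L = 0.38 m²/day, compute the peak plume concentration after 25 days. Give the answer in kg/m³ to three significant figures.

The peak of an instantaneous 1D plume sits at x = vt; there the Gaussian factor is 1 and C_max = M/(n_e·A·√(4πDt)), where n_e·A is the pore area the mass is dissolved in.
√(4πDt) = √(4π × 0.38 × 25) = 10.93 m, so C_max = 31/(0.29 × 2.9 × 10.93) = 3.37 kg/m³.

3.37 kg/m³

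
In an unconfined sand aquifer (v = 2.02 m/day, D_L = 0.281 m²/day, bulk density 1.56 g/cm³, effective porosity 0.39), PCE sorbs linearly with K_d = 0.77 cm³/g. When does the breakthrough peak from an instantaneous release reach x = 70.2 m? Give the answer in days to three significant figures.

142 days

Retardation factor R = 1 + ρ_b·K_d/n = 1 + 1.56 × 0.77/0.39 = 4.080.
Sorption retards both mechanisms: v_R = v/R = 0.4951 m/day, D_R = D/R = 0.06887 m²/day.
Peak time from v_R²t² + 2D_R t − x² = 0: t = (√(D_R² + v_R²x²) − D_R)/v_R².
√(D_R² + v_R²x²) = √(0.06887² + 0.4951² × 70.2²) = 34.76; v_R² = 0.2451.
t = (34.76 − 0.06887)/0.2451 = 142 days.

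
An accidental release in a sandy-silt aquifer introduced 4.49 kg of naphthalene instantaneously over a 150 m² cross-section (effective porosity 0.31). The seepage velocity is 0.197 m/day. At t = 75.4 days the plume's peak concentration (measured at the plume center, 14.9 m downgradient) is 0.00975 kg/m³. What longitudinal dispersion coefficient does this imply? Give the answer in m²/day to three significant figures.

0.104 m²/day

At the plume center C_max = M/(n_e·A·√(4πDt)), so D = M²/(4πt·(n_e·A·C_max)²).
n_e·A·C_max = 0.31 × 150 × 0.00975 = 0.4534 kg/m.
D = 4.49²/(4π × 75.4 × 0.4534²) = 0.104 m²/day.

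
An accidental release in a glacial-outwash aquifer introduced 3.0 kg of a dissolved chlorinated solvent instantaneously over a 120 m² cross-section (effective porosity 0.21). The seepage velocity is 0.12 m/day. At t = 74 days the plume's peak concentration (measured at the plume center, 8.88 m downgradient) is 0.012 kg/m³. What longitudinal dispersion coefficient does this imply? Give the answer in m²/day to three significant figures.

0.106 m²/day

At the plume center C_max = M/(n_e·A·√(4πDt)), so D = M²/(4πt·(n_e·A·C_max)²).
n_e·A·C_max = 0.21 × 120 × 0.012 = 0.3024 kg/m.
D = 3.0²/(4π × 74 × 0.3024²) = 0.106 m²/day.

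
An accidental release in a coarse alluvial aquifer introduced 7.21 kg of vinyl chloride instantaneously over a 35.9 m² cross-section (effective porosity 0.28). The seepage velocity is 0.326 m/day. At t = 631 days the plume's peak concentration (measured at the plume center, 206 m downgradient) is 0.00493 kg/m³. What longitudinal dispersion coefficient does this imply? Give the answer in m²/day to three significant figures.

2.67 m²/day

At the plume center C_max = M/(n_e·A·√(4πDt)), so D = M²/(4πt·(n_e·A·C_max)²).
n_e·A·C_max = 0.28 × 35.9 × 0.00493 = 0.04956 kg/m.
D = 7.21²/(4π × 631 × 0.04956²) = 2.67 m²/day.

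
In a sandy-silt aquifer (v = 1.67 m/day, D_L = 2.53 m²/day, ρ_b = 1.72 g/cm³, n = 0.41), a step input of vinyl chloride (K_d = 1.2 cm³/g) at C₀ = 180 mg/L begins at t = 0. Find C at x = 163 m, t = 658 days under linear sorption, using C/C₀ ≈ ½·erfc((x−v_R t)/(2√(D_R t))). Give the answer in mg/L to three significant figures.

143 mg/L

Retardation factor R = 1 + ρ_b·K_d/n = 1 + 1.72 × 1.2/0.41 = 6.034.
Sorption retards both mechanisms: v_R = v/R = 0.2768 m/day, D_R = D/R = 0.4193 m²/day.
v_R·t = 0.2768 × 658 = 182.1344 m; 2√(D_R t) = 33.22 m; argument = (163 − 182.1344)/33.22 = -0.5760.
C = C₀ × ½·erfc(-0.5760) = 180 × 0.7923 = 143 mg/L.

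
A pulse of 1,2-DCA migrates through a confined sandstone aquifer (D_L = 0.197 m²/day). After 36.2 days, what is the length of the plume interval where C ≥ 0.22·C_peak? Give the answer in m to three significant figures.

The plume is Gaussian with σ = √(2Dt) = √(2 × 0.197 × 36.2) = 3.777 m.
C/C_peak = exp(−Δx²/(2σ²)) = 0.22 ⇒ Δx = σ·√(−2 ln 0.22) = 3.777 × 1.740 = 6.572 m.
Width = 2Δx = 13.1 m.

13.1 m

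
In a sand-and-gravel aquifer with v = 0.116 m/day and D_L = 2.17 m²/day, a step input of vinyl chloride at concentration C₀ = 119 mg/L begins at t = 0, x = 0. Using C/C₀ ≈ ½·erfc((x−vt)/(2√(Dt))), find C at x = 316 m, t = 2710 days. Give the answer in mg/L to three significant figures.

For a continuous step input, C/C₀ ≈ ½·erfc((x−vt)/(2√(Dt))).
vt = 0.116 × 2710 = 314.36 m and 2√(Dt) = 2√(2.17 × 2710) = 153.4 m.
Argument (x−vt)/(2√(Dt)) = (316 − 314.36)/153.4 = 0.01069; ½·erfc(0.01069) = 0.4940.
C = 119 × 0.4940 = 58.8 mg/L.

58.8 mg/L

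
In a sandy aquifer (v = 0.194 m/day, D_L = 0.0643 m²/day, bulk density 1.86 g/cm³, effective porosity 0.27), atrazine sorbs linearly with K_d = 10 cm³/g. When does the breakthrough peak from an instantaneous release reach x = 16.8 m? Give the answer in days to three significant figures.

Retardation factor R = 1 + ρ_b·K_d/n = 1 + 1.86 × 10/0.27 = 69.89.
Sorption retards both mechanisms: v_R = v/R = 0.002776 m/day, D_R = D/R = 0.0009200 m²/day.
Peak time from v_R²t² + 2D_R t − x² = 0: t = (√(D_R² + v_R²x²) − D_R)/v_R².
√(D_R² + v_R²x²) = √(0.0009200² + 0.002776² × 16.8²) = 0.04665; v_R² = 7.706e-06.
t = (0.04665 − 0.0009200)/7.706e-06 = 5930 days.

5930 days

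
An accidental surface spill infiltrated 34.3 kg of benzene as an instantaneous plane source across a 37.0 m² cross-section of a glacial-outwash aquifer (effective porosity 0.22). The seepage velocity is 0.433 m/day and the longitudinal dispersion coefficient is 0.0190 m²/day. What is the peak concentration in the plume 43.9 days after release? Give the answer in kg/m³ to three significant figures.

The peak of an instantaneous 1D plume sits at x = vt; there the Gaussian factor is 1 and C_max = M/(n_e·A·√(4πDt)), where n_e·A is the pore area the mass is dissolved in.
√(4πDt) = √(4π × 0.0190 × 43.9) = 3.238 m, so C_max = 34.3/(0.22 × 37.0 × 3.238) = 1.30 kg/m³.

1.30 kg/m³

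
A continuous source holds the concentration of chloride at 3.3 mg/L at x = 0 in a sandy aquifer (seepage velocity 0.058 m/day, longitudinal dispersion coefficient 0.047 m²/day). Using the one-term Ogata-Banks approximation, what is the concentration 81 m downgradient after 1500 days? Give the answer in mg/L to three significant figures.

2.29 mg/L

For a continuous step input, C/C₀ ≈ ½·erfc((x−vt)/(2√(Dt))).
vt = 0.058 × 1500 = 87 m and 2√(Dt) = 2√(0.047 × 1500) = 16.79 m.
Argument (x−vt)/(2√(Dt)) = (81 − 87)/16.79 = -0.3574; ½·erfc(-0.3574) = 0.6934.
C = 3.3 × 0.6934 = 2.29 mg/L.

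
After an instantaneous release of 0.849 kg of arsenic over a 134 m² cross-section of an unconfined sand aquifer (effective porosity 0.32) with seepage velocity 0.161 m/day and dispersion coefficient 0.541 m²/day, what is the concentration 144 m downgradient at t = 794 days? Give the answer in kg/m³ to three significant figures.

For an instantaneous plane source, C(x,t) = M/(n_e·A·√(4πDt)) · exp(−(x−vt)²/(4Dt)), with n_e·A the pore (flow) area.
Plume center vt = 0.161 × 794 = 127.834 m, so the well at 144 m is 16.166 m downgradient of the peak.
√(4πDt) = 73.47 m, giving peak height M/(n_e·A·√(4πDt)) = 0.849/(0.32 × 134 × 73.47) = 0.0002695 kg/m³.
(x−vt)²/(4Dt) = (16.166)²/(4 × 0.541 × 794) = 0.1521; exp(−0.1521) = 0.8589.
C = 0.0002695 × 0.8589 = 0.000231 kg/m³.

0.000231 kg/m³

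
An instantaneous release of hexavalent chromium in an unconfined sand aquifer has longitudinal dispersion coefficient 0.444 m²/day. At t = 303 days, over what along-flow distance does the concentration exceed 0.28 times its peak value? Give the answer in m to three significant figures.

52.3 m

The plume is Gaussian with σ = √(2Dt) = √(2 × 0.444 × 303) = 16.40 m.
C/C_peak = exp(−Δx²/(2σ²)) = 0.28 ⇒ Δx = σ·√(−2 ln 0.28) = 16.40 × 1.596 = 26.17 m.
Width = 2Δx = 52.3 m.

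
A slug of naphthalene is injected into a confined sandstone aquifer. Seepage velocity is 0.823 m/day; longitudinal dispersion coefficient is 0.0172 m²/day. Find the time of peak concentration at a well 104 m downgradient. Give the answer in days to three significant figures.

126 days

For the 1D instantaneous-source solution, setting ∂C/∂t = 0 at fixed x gives v²t² + 2Dt − x² = 0, so t = (√(D² + v²x²) − D)/v².
√(D² + v²x²) = √(0.0172² + 0.823² × 104²) = 85.59; v² = 0.677329.
t = (85.59 − 0.0172)/0.677329 = 126 days (vs. the pure-advection estimate x/v = 126 d).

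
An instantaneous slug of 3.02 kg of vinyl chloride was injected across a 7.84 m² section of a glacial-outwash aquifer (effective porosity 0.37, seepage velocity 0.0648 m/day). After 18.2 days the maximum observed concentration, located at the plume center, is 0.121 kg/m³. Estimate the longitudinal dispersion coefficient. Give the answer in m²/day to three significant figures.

At the plume center C_max = M/(n_e·A·√(4πDt)), so D = M²/(4πt·(n_e·A·C_max)²).
n_e·A·C_max = 0.37 × 7.84 × 0.121 = 0.3510 kg/m.
D = 3.02²/(4π × 18.2 × 0.3510²) = 0.324 m²/day.

0.324 m²/day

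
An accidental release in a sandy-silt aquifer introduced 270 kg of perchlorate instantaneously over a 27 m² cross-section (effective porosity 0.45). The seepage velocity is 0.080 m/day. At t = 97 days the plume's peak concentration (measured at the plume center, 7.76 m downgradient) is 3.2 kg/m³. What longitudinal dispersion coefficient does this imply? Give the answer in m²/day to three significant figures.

At the plume center C_max = M/(n_e·A·√(4πDt)), so D = M²/(4πt·(n_e·A·C_max)²).
n_e·A·C_max = 0.45 × 27 × 3.2 = 38.88 kg/m.
D = 270²/(4π × 97 × 38.88²) = 0.0396 m²/day.

0.0396 m²/day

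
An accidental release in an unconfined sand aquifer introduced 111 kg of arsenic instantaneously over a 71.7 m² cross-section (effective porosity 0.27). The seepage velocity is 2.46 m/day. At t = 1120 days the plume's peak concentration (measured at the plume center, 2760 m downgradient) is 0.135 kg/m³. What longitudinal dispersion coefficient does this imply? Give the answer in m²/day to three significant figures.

At the plume center C_max = M/(n_e·A·√(4πDt)), so D = M²/(4πt·(n_e·A·C_max)²).
n_e·A·C_max = 0.27 × 71.7 × 0.135 = 2.613 kg/m.
D = 111²/(4π × 1120 × 2.613²) = 0.128 m²/day.

0.128 m²/day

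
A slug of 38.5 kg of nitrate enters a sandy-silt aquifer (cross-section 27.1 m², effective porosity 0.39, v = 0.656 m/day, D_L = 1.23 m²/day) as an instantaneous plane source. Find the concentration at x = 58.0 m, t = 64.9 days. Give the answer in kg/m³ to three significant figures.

0.0546 kg/m³

For an instantaneous plane source, C(x,t) = M/(n_e·A·√(4πDt)) · exp(−(x−vt)²/(4Dt)), with n_e·A the pore (flow) area.
Plume center vt = 0.656 × 64.9 = 42.5744 m, so the well at 58.0 m is 15.4256 m downgradient of the peak.
√(4πDt) = 31.67 m, giving peak height M/(n_e·A·√(4πDt)) = 38.5/(0.39 × 27.1 × 31.67) = 0.1150 kg/m³.
(x−vt)²/(4Dt) = (15.4256)²/(4 × 1.23 × 64.9) = 0.7452; exp(−0.7452) = 0.4746.
C = 0.1150 × 0.4746 = 0.0546 kg/m³.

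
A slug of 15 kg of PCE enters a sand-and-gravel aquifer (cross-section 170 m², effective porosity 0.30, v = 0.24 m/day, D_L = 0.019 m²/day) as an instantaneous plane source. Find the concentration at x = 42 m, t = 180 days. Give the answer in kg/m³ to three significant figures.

For an instantaneous plane source, C(x,t) = M/(n_e·A·√(4πDt)) · exp(−(x−vt)²/(4Dt)), with n_e·A the pore (flow) area.
Plume center vt = 0.24 × 180 = 43.2 m, so the well at 42 m is 1.2 m upgradient of the peak.
√(4πDt) = 6.556 m, giving peak height M/(n_e·A·√(4πDt)) = 15/(0.30 × 170 × 6.556) = 0.04486 kg/m³.
(x−vt)²/(4Dt) = (-1.2)²/(4 × 0.019 × 180) = 0.1053; exp(−0.1053) = 0.9001.
C = 0.04486 × 0.9001 = 0.0404 kg/m³.

0.0404 kg/m³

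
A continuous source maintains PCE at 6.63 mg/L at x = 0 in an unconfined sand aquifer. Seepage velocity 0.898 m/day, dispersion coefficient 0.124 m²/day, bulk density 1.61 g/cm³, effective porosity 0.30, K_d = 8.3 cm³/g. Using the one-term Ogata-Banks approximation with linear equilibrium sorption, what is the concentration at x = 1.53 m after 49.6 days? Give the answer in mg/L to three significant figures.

0.955 mg/L

Retardation factor R = 1 + ρ_b·K_d/n = 1 + 1.61 × 8.3/0.30 = 45.54.
Sorption retards both mechanisms: v_R = v/R = 0.01972 m/day, D_R = D/R = 0.002723 m²/day.
v_R·t = 0.01972 × 49.6 = 0.978112 m; 2√(D_R t) = 0.7350 m; argument = (1.53 − 0.978112)/0.7350 = 0.7509.
C = C₀ × ½·erfc(0.7509) = 6.63 × 0.1441 = 0.955 mg/L.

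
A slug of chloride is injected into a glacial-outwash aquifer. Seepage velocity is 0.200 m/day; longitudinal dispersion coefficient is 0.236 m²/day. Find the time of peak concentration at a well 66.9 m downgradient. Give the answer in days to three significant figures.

329 days

For the 1D instantaneous-source solution, setting ∂C/∂t = 0 at fixed x gives v²t² + 2Dt − x² = 0, so t = (√(D² + v²x²) − D)/v².
√(D² + v²x²) = √(0.236² + 0.200² × 66.9²) = 13.38; v² = 0.04.
t = (13.38 − 0.236)/0.04 = 329 days (vs. the pure-advection estimate x/v = 334 d).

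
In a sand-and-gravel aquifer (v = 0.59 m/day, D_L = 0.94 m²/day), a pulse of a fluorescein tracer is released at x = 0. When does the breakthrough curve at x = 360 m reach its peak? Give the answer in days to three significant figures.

607 days

For the 1D instantaneous-source solution, setting ∂C/∂t = 0 at fixed x gives v²t² + 2Dt − x² = 0, so t = (√(D² + v²x²) − D)/v².
√(D² + v²x²) = √(0.94² + 0.59² × 360²) = 212.4; v² = 0.3481.
t = (212.4 − 0.94)/0.3481 = 607 days (vs. the pure-advection estimate x/v = 610 d).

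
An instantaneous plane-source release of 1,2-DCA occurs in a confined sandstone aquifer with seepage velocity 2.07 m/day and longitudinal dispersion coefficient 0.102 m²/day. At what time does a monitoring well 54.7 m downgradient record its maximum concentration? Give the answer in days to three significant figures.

For the 1D instantaneous-source solution, setting ∂C/∂t = 0 at fixed x gives v²t² + 2Dt − x² = 0, so t = (√(D² + v²x²) − D)/v².
√(D² + v²x²) = √(0.102² + 2.07² × 54.7²) = 113.2; v² = 4.2849.
t = (113.2 − 0.102)/4.2849 = 26.4 days (vs. the pure-advection estimate x/v = 26.4 d).

26.4 days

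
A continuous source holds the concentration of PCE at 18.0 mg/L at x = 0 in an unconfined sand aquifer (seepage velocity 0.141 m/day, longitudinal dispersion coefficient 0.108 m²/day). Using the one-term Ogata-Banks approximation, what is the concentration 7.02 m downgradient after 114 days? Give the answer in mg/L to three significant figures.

17.4 mg/L

For a continuous step input, C/C₀ ≈ ½·erfc((x−vt)/(2√(Dt))).
vt = 0.141 × 114 = 16.074 m and 2√(Dt) = 2√(0.108 × 114) = 7.018 m.
Argument (x−vt)/(2√(Dt)) = (7.02 − 16.074)/7.018 = -1.290; ½·erfc(-1.290) = 0.9659.
C = 18.0 × 0.9659 = 17.4 mg/L.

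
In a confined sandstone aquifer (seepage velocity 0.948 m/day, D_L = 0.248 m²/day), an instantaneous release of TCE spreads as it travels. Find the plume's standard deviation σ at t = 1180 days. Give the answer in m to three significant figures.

Dispersive spreading gives a Gaussian with σ² = 2Dt; advection only shifts the center.
σ = √(2 × 0.248 × 1180) = 24.2 m.

24.2 m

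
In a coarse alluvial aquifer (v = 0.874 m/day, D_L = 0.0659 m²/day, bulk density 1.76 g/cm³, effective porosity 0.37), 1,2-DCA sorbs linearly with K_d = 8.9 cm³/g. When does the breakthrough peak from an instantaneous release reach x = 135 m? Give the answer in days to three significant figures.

6690 days

Retardation factor R = 1 + ρ_b·K_d/n = 1 + 1.76 × 8.9/0.37 = 43.34.
Sorption retards both mechanisms: v_R = v/R = 0.02017 m/day, D_R = D/R = 0.001521 m²/day.
Peak time from v_R²t² + 2D_R t − x² = 0: t = (√(D_R² + v_R²x²) − D_R)/v_R².
√(D_R² + v_R²x²) = √(0.001521² + 0.02017² × 135²) = 2.723; v_R² = 0.0004068.
t = (2.723 − 0.001521)/0.0004068 = 6690 days.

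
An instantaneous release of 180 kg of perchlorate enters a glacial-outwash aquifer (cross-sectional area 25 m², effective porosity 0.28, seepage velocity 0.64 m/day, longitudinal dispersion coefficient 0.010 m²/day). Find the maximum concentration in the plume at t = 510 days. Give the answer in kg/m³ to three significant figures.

The peak of an instantaneous 1D plume sits at x = vt; there the Gaussian factor is 1 and C_max = M/(n_e·A·√(4πDt)), where n_e·A is the pore area the mass is dissolved in.
√(4πDt) = √(4π × 0.010 × 510) = 8.006 m, so C_max = 180/(0.28 × 25 × 8.006) = 3.21 kg/m³.

3.21 kg/m³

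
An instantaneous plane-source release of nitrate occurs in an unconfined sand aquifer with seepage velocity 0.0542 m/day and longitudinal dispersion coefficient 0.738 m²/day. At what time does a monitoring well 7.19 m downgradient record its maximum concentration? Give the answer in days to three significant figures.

For the 1D instantaneous-source solution, setting ∂C/∂t = 0 at fixed x gives v²t² + 2Dt − x² = 0, so t = (√(D² + v²x²) − D)/v².
√(D² + v²x²) = √(0.738² + 0.0542² × 7.19²) = 0.8346; v² = 0.00293764.
t = (0.8346 − 0.738)/0.00293764 = 32.9 days (vs. the pure-advection estimate x/v = 133 d).

32.9 days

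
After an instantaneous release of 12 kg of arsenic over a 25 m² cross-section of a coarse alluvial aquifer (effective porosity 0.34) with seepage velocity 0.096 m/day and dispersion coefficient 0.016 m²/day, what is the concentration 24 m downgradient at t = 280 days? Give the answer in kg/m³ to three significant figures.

0.118 kg/m³

For an instantaneous plane source, C(x,t) = M/(n_e·A·√(4πDt)) · exp(−(x−vt)²/(4Dt)), with n_e·A the pore (flow) area.
Plume center vt = 0.096 × 280 = 26.88 m, so the well at 24 m is 2.88 m upgradient of the peak.
√(4πDt) = 7.503 m, giving peak height M/(n_e·A·√(4πDt)) = 12/(0.34 × 25 × 7.503) = 0.1882 kg/m³.
(x−vt)²/(4Dt) = (-2.88)²/(4 × 0.016 × 280) = 0.4629; exp(−0.4629) = 0.6295.
C = 0.1882 × 0.6295 = 0.118 kg/m³.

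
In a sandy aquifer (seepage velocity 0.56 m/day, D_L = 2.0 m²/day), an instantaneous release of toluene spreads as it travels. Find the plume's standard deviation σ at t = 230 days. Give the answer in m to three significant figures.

Dispersive spreading gives a Gaussian with σ² = 2Dt; advection only shifts the center.
σ = √(2 × 2.0 × 230) = 30.3 m.

30.3 m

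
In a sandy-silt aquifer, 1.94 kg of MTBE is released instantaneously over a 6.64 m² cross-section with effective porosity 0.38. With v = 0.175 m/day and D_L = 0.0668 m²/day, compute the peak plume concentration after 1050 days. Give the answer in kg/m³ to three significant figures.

0.0259 kg/m³

The peak of an instantaneous 1D plume sits at x = vt; there the Gaussian factor is 1 and C_max = M/(n_e·A·√(4πDt)), where n_e·A is the pore area the mass is dissolved in.
√(4πDt) = √(4π × 0.0668 × 1050) = 29.69 m, so C_max = 1.94/(0.38 × 6.64 × 29.69) = 0.0259 kg/m³.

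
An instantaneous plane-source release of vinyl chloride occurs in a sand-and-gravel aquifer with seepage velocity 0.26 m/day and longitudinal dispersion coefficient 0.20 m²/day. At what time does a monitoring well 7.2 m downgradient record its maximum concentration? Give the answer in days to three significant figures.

24.9 days

For the 1D instantaneous-source solution, setting ∂C/∂t = 0 at fixed x gives v²t² + 2Dt − x² = 0, so t = (√(D² + v²x²) − D)/v².
√(D² + v²x²) = √(0.20² + 0.26² × 7.2²) = 1.883; v² = 0.0676.
t = (1.883 − 0.20)/0.0676 = 24.9 days (vs. the pure-advection estimate x/v = 27.7 d).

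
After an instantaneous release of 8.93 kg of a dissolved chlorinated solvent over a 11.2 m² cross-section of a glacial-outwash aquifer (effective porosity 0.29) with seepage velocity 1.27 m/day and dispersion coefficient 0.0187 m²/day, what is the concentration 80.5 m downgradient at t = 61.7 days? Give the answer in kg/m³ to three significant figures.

For an instantaneous plane source, C(x,t) = M/(n_e·A·√(4πDt)) · exp(−(x−vt)²/(4Dt)), with n_e·A the pore (flow) area.
Plume center vt = 1.27 × 61.7 = 78.359 m, so the well at 80.5 m is 2.141 m downgradient of the peak.
√(4πDt) = 3.808 m, giving peak height M/(n_e·A·√(4πDt)) = 8.93/(0.29 × 11.2 × 3.808) = 0.7220 kg/m³.
(x−vt)²/(4Dt) = (2.141)²/(4 × 0.0187 × 61.7) = 0.9932; exp(−0.9932) = 0.3704.
C = 0.7220 × 0.3704 = 0.267 kg/m³.

0.267 kg/m³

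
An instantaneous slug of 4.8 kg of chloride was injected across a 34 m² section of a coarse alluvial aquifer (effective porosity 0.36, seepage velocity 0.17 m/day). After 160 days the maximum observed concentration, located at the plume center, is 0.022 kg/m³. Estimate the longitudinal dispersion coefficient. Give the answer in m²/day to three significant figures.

0.158 m²/day

At the plume center C_max = M/(n_e·A·√(4πDt)), so D = M²/(4πt·(n_e·A·C_max)²).
n_e·A·C_max = 0.36 × 34 × 0.022 = 0.2693 kg/m.
D = 4.8²/(4π × 160 × 0.2693²) = 0.158 m²/day.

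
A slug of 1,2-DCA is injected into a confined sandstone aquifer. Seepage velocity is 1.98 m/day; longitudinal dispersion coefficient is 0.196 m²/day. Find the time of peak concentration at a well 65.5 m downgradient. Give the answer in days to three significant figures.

33.0 days

For the 1D instantaneous-source solution, setting ∂C/∂t = 0 at fixed x gives v²t² + 2Dt − x² = 0, so t = (√(D² + v²x²) − D)/v².
√(D² + v²x²) = √(0.196² + 1.98² × 65.5²) = 129.7; v² = 3.9204.
t = (129.7 − 0.196)/3.9204 = 33.0 days (vs. the pure-advection estimate x/v = 33.1 d).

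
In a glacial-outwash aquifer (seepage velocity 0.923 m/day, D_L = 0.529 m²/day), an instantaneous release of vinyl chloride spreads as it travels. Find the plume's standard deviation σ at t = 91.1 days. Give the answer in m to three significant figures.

Dispersive spreading gives a Gaussian with σ² = 2Dt; advection only shifts the center.
σ = √(2 × 0.529 × 91.1) = 9.82 m.

9.82 m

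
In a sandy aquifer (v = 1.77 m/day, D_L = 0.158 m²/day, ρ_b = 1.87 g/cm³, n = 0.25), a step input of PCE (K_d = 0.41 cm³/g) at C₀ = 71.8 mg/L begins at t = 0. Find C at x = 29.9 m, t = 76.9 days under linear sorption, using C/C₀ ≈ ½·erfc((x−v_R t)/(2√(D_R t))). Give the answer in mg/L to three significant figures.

66.6 mg/L

Retardation factor R = 1 + ρ_b·K_d/n = 1 + 1.87 × 0.41/0.25 = 4.067.
Sorption retards both mechanisms: v_R = v/R = 0.4352 m/day, D_R = D/R = 0.03885 m²/day.
v_R·t = 0.4352 × 76.9 = 33.46688 m; 2√(D_R t) = 3.457 m; argument = (29.9 − 33.46688)/3.457 = -1.032.
C = C₀ × ½·erfc(-1.032) = 71.8 × 0.9278 = 66.6 mg/L.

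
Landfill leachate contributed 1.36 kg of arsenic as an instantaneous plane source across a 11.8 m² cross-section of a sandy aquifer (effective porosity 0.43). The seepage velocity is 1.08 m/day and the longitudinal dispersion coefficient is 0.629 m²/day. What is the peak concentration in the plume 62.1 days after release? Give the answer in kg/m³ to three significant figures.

The peak of an instantaneous 1D plume sits at x = vt; there the Gaussian factor is 1 and C_max = M/(n_e·A·√(4πDt)), where n_e·A is the pore area the mass is dissolved in.
√(4πDt) = √(4π × 0.629 × 62.1) = 22.16 m, so C_max = 1.36/(0.43 × 11.8 × 22.16) = 0.0121 kg/m³.

0.0121 kg/m³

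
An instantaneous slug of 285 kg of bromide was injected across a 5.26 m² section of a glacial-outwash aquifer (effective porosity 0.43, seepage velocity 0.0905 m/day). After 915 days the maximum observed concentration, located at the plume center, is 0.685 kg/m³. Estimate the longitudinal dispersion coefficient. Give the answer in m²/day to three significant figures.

2.94 m²/day

At the plume center C_max = M/(n_e·A·√(4πDt)), so D = M²/(4πt·(n_e·A·C_max)²).
n_e·A·C_max = 0.43 × 5.26 × 0.685 = 1.549 kg/m.
D = 285²/(4π × 915 × 1.549²) = 2.94 m²/day.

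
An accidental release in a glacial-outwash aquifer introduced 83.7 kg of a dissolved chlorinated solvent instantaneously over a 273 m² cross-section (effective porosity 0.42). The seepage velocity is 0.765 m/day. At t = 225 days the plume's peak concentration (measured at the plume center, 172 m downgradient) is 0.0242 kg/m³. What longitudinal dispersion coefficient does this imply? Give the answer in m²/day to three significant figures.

At the plume center C_max = M/(n_e·A·√(4πDt)), so D = M²/(4πt·(n_e·A·C_max)²).
n_e·A·C_max = 0.42 × 273 × 0.0242 = 2.775 kg/m.
D = 83.7²/(4π × 225 × 2.775²) = 0.322 m²/day.

0.322 m²/day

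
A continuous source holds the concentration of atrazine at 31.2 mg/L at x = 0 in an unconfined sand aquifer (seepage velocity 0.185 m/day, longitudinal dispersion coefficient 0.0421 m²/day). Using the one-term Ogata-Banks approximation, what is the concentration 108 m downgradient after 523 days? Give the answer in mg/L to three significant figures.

For a continuous step input, C/C₀ ≈ ½·erfc((x−vt)/(2√(Dt))).
vt = 0.185 × 523 = 96.755 m and 2√(Dt) = 2√(0.0421 × 523) = 9.385 m.
Argument (x−vt)/(2√(Dt)) = (108 − 96.755)/9.385 = 1.198; ½·erfc(1.198) = 0.04511.
C = 31.2 × 0.04511 = 1.41 mg/L.

1.41 mg/L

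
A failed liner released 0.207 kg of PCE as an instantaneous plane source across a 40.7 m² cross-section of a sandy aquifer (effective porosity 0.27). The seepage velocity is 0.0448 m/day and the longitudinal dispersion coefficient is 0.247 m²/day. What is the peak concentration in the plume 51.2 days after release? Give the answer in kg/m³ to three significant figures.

0.00149 kg/m³

The peak of an instantaneous 1D plume sits at x = vt; there the Gaussian factor is 1 and C_max = M/(n_e·A·√(4πDt)), where n_e·A is the pore area the mass is dissolved in.
√(4πDt) = √(4π × 0.247 × 51.2) = 12.61 m, so C_max = 0.207/(0.27 × 40.7 × 12.61) = 0.00149 kg/m³.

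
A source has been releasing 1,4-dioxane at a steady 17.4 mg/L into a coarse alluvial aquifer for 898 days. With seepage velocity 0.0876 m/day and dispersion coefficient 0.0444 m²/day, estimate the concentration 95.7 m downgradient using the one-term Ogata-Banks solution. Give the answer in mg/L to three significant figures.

For a continuous step input, C/C₀ ≈ ½·erfc((x−vt)/(2√(Dt))).
vt = 0.0876 × 898 = 78.6648 m and 2√(Dt) = 2√(0.0444 × 898) = 12.63 m.
Argument (x−vt)/(2√(Dt)) = (95.7 − 78.6648)/12.63 = 1.349; ½·erfc(1.349) = 0.02821.
C = 17.4 × 0.02821 = 0.491 mg/L.

0.491 mg/L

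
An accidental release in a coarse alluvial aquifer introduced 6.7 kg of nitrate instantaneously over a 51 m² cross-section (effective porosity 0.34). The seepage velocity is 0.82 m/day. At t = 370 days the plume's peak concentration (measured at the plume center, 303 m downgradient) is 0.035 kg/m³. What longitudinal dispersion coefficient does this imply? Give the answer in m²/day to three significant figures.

0.0262 m²/day

At the plume center C_max = M/(n_e·A·√(4πDt)), so D = M²/(4πt·(n_e·A·C_max)²).
n_e·A·C_max = 0.34 × 51 × 0.035 = 0.6069 kg/m.
D = 6.7²/(4π × 370 × 0.6069²) = 0.0262 m²/day.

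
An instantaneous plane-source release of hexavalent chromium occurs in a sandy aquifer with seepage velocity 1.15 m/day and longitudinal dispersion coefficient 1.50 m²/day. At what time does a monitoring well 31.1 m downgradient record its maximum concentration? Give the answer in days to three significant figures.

For the 1D instantaneous-source solution, setting ∂C/∂t = 0 at fixed x gives v²t² + 2Dt − x² = 0, so t = (√(D² + v²x²) − D)/v².
√(D² + v²x²) = √(1.50² + 1.15² × 31.1²) = 35.80; v² = 1.3225.
t = (35.80 − 1.50)/1.3225 = 25.9 days (vs. the pure-advection estimate x/v = 27.0 d).

25.9 days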